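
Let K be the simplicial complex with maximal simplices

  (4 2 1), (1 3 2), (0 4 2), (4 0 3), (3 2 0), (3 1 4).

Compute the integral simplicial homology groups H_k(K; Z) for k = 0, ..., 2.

Fix the vertex order 0 < 1 < 2 < 3 < 4 and write every simplex with vertices in increasing order. Then dim K = 2 and the simplices of K are:

  0-simplices (5): [0], [1], [2], [3], [4]
  1-simplices (9): [0,2], [0,3], [0,4], [1,2], [1,3], [1,4], [2,3], [2,4], [3,4]
  2-simplices (6): [0,2,3], [0,2,4], [0,3,4], [1,2,3], [1,2,4], [1,3,4]

so the chain groups are C_0 ≅ Z^5, C_1 ≅ Z^9, C_2 ≅ Z^6.

Boundary ∂_1: C_1 → C_0 is given by ∂[p,q] = [q] − [p]. For instance
  ∂[2,4] = [4] − [2].
As a 5×9 matrix over Z this has rank 4, with invariant factors (1,1,1,1).

Boundary ∂_2: C_2 → C_1 sends each 2-simplex [p,q,r] to [q,r] − [p,r] + [p,q]. For instance
  ∂[0,2,3] = [2,3] − [0,3] + [0,2],
  ∂[1,2,3] = [2,3] − [1,3] + [1,2].
As a 9×6 matrix over Z this has rank 5, with invariant factors (1,1,1,1,1).

Reading off H_k = ker ∂_k / im ∂_{k+1}:

  H_0: rank C_0 − rank ∂_1 = 5 − 4 = 1, and the invariant factors of ∂_1 are all 1, so H_0 ≅ Z.
  H_1: rank ker ∂_1 − rank ∂_2 = (9 − 4) − 5 = 0, and the invariant factors of ∂_2 are all 1, so H_1 ≅ 0.
  H_2: rank ker ∂_2 − rank ∂_3 = (6 − 5) − 0 = 1, and there is no ∂_3, so H_2 ≅ Z.

As a check, the Euler characteristic is 5 − 9 + 6 = 2, which agrees with 1 − 0 + 1 = 2.
(K is a triangulation of the 2-sphere S^2.)

H_0 = Z,  H_1 = 0,  H_2 = Z.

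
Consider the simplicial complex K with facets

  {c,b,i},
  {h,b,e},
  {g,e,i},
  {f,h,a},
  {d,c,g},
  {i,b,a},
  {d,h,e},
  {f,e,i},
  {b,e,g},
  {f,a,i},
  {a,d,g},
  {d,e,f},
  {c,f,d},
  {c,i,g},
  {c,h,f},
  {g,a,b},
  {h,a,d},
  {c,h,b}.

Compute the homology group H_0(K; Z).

We work with the vertex ordering a < b < c < d < e < f < g < h < i. The simplices of K, each written with vertices in increasing order, are:

  0-simplices (9): a, b, c, d, e, f, g, h, i
  1-simplices (27): ab, ad, af, ag, ah, ai, bc, be, bg, bh, bi, cd, cf, cg, ch, ci, de, df, dg, dh, ef, eg, eh, ei, fh, fi, gi
  2-simplices (18): abg, abi, adg, adh, afh, afi, bch, bci, beg, beh, cdf, cdg, cfh, cgi, def, deh, efi, egi

giving chain groups C_0 ≅ Z^9, C_1 ≅ Z^27, C_2 ≅ Z^18.

The boundary map ∂_1: C_1 → C_0 sends each edge [p,q] (with p < q) to q − p. For instance
  ∂ef = f − e.
This gives a 9×27 integer matrix of rank 8; reducing to Smith normal form yields diagonal entries (1,1,1,1,1,1,1,1).

The boundary map ∂_2: C_2 → C_1 sends each 2-simplex [p,q,r] to [q,r] − [p,r] + [p,q]. For instance
  ∂abi = bi − ai + ab,
  ∂abg = bg − ag + ab.
As a 27×18 matrix over Z this has rank 18, with invariant factors (1,1,1,1,1,1,1,1,1,1,1,1,1,1,1,1,1,2).

Reading off H_k = ker ∂_k / im ∂_{k+1}:

  H_0: rank C_0 − rank ∂_1 = 9 − 8 = 1, and the invariant factors of ∂_1 are all 1, so H_0 ≅ Z.

(K is a triangulation of the Klein bottle.)

H_0 ≅ Z.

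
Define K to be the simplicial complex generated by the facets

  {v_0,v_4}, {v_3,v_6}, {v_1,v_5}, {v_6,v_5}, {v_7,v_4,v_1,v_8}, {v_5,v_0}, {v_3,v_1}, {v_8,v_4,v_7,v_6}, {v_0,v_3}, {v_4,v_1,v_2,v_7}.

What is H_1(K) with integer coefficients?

Order the vertices as v_0 < v_1 < v_2 < v_3 < v_4 < v_5 < v_6 < v_7 < v_8. Listing each simplex with vertices in this order, K has dimension 3 with simplices:

  0-simplices (9): [v_0], [v_1], [v_2], [v_3], [v_4], [v_5], [v_6], [v_7], [v_8]
  1-simplices (19): (19 of them)
  2-simplices (10): [v_1,v_2,v_4], [v_1,v_2,v_7], [v_1,v_4,v_7], [v_1,v_4,v_8], [v_1,v_7,v_8], [v_2,v_4,v_7], [v_4,v_6,v_7], [v_4,v_6,v_8], [v_4,v_7,v_8], [v_6,v_7,v_8]
  3-simplices (3): [v_1,v_2,v_4,v_7], [v_1,v_4,v_7,v_8], [v_4,v_6,v_7,v_8]

Hence C_0 ≅ Z^9, C_1 ≅ Z^19, C_2 ≅ Z^10, C_3 ≅ Z^3.

∂_1: C_1 → C_0 is given by ∂[p,q] = [q] − [p]. For instance
  ∂[v_2,v_4] = [v_4] − [v_2].
This gives a 9×19 integer matrix of rank 8; reducing to Smith normal form yields diagonal entries (1,1,1,1,1,1,1,1).

Boundary ∂_2: C_2 → C_1 maps a triangle to the signed sum of its edges. For instance
  ∂[v_1,v_2,v_4] = [v_2,v_4] − [v_1,v_4] + [v_1,v_2],
  ∂[v_4,v_6,v_8] = [v_6,v_8] − [v_4,v_8] + [v_4,v_6].
This gives a 19×10 integer matrix of rank 7; reducing to Smith normal form yields diagonal entries (1,1,1,1,1,1,1).

∂_3: C_3 → C_2 sends each 3-simplex σ to the alternating sum Σ_i (−1)^i (σ with its i-th vertex removed). For instance
  ∂[v_1,v_2,v_4,v_7] = [v_2,v_4,v_7] − [v_1,v_4,v_7] + [v_1,v_2,v_7] − [v_1,v_2,v_4],
  ∂[v_4,v_6,v_7,v_8] = [v_6,v_7,v_8] − [v_4,v_7,v_8] + [v_4,v_6,v_8] − [v_4,v_6,v_7].
This gives a 10×3 integer matrix of rank 3; reducing to Smith normal form yields diagonal entries (1,1,1).

Computing H_k = (kernel of ∂_k) / (image of ∂_{k+1}):

  H_1: rank ker ∂_1 − rank ∂_2 = (19 − 8) − 7 = 4, and the invariant factors of ∂_2 are all 1, so H_1 ≅ Z^4.

H_1 = Z^4.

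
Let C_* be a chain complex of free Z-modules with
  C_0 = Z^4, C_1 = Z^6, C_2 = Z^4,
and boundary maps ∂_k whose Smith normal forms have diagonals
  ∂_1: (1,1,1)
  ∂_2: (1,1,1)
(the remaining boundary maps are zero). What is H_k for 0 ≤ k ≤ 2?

H_0: b_0 = 4 − 0 − 3 = 1; torsion from ∂_1 factors > 1: none. So H_0 ≅ Z.
H_1: b_1 = 6 − 3 − 3 = 0; torsion from ∂_2 factors > 1: none. So H_1 ≅ 0.
H_2: b_2 = 4 − 3 − 0 = 1; torsion from ∂_3 factors > 1: none. So H_2 ≅ Z.

H_0 ≅ Z,  H_1 = 0,  H_2 ≅ Z.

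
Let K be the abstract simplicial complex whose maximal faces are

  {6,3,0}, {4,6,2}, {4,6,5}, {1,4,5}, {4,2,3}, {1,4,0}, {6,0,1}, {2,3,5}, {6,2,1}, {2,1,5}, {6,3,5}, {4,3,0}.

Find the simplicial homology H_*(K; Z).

H_0 ≅ Z,  H_1 ≅ Z/2,  H_2 = 0.

Fix the vertex order 0 < 1 < 2 < 3 < 4 < 5 < 6 and write every simplex with vertices in increasing order. Then dim K = 2 and the simplices of K are:

  0-simplices (7): [0], [1], [2], [3], [4], [5], [6]
  1-simplices (18): [0,1], [0,3], [0,4], [0,6], [1,2], [1,4], [1,5], [1,6], [2,3], [2,4], [2,5], [2,6], [3,4], [3,5], [3,6], [4,5], [4,6], [5,6]
  2-simplices (12): [0,1,4], [0,1,6], [0,3,4], [0,3,6], [1,2,5], [1,2,6], [1,4,5], [2,3,4], [2,3,5], [2,4,6], [3,5,6], [4,5,6]

giving chain groups C_0 ≅ Z^7, C_1 ≅ Z^18, C_2 ≅ Z^12.

Boundary ∂_1: C_1 → C_0 is given by ∂[p,q] = [q] − [p].
The 7×18 boundary matrix has rank 6 and Smith normal form diag(1,1,1,1,1,1).

Boundary ∂_2: C_2 → C_1 maps a triangle to the signed sum of its edges. For instance
  ∂[1,4,5] = [4,5] − [1,5] + [1,4],
  ∂[2,3,5] = [3,5] − [2,5] + [2,3].
The 18×12 boundary matrix has rank 12 and Smith normal form diag(1,1,1,1,1,1,1,1,1,1,1,2).

Computing H_k = (kernel of ∂_k) / (image of ∂_{k+1}):

  H_0: rank C_0 − rank ∂_1 = 7 − 6 = 1, and the invariant factors of ∂_1 are all 1, so H_0 ≅ Z.
  H_1: rank ker ∂_1 − rank ∂_2 = (18 − 6) − 12 = 0, and ∂_2 has invariant factor 2 > 1, so H_1 ≅ Z/2.
  H_2: rank ker ∂_2 − rank ∂_3 = (12 − 12) − 0 = 0, and there is no ∂_3, so H_2 ≅ 0.

As a check, the Euler characteristic is 7 − 18 + 12 = 1, which agrees with 1 − 0 + 0 = 1.
(K is a triangulation of the real projective plane RP^2.)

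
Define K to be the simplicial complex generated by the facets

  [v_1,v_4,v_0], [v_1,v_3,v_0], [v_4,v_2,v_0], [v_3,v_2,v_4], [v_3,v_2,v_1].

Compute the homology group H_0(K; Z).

H_0 ≅ Z.

Order the vertices as v_0 < v_1 < v_2 < v_3 < v_4. Listing each simplex with vertices in this order, K has dimension 2 with simplices:

  0-simplices (5): [v_0], [v_1], [v_2], [v_3], [v_4]
  1-simplices (10): [v_0,v_1], [v_0,v_2], [v_0,v_3], [v_0,v_4], [v_1,v_2], [v_1,v_3], [v_1,v_4], [v_2,v_3], [v_2,v_4], [v_3,v_4]
  2-simplices (5): [v_0,v_1,v_3], [v_0,v_1,v_4], [v_0,v_2,v_4], [v_1,v_2,v_3], [v_2,v_3,v_4]

giving chain groups C_0 ≅ Z^5, C_1 ≅ Z^10, C_2 ≅ Z^5.

The boundary map ∂_1: C_1 → C_0 sends each edge [p,q] (with p < q) to q − p.
As a 5×10 matrix over Z this has rank 4, with invariant factors (1,1,1,1).

∂_2: C_2 → C_1 maps a triangle to the signed sum of its edges. For instance
  ∂[v_0,v_1,v_3] = [v_1,v_3] − [v_0,v_3] + [v_0,v_1],
  ∂[v_1,v_2,v_3] = [v_2,v_3] − [v_1,v_3] + [v_1,v_2].
The resulting 10×5 matrix has rank 5, and its Smith normal form has invariant factors (1,1,1,1,1).

Computing H_k = (kernel of ∂_k) / (image of ∂_{k+1}):

  H_0: rank C_0 − rank ∂_1 = 5 − 4 = 1, and the invariant factors of ∂_1 are all 1, so H_0 ≅ Z.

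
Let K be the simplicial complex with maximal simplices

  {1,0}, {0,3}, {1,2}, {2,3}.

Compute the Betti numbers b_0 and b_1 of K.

b_0 = 1, b_1 = 1.

K has 4 vertices, 4 edges.
rank ∂_0 = 0, rank ∂_1 = 3 ⇒ b_0 = 4 − 0 − 3 = 1; all invariant factors of ∂_1 are 1 so no torsion. So H_0 = Z.
rank ∂_1 = 3, rank ∂_2 = 0 ⇒ b_1 = 4 − 3 − 0 = 1. So H_1 = Z.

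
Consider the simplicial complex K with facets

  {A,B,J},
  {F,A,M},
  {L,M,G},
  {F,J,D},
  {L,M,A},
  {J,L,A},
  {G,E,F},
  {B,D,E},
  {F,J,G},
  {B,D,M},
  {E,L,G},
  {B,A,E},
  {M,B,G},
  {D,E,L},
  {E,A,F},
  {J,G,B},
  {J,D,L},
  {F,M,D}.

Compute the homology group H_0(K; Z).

H_0 ≅ Z.

Fix the vertex order A < B < D < E < F < G < J < L < M and write every simplex with vertices in increasing order. Then dim K = 2 and the simplices of K are:

  0-simplices (9): A, B, D, E, F, G, J, L, M
  1-simplices (27): AB, AE, AF, AJ, AL, AM, BD, BE, BG, BJ, BM, DE, DF, DJ, DL, DM, EF, EG, EL, FG, FJ, FM, GJ, GL, GM, JL, LM
  2-simplices (18): ABE, ABJ, AEF, AFM, AJL, ALM, BDE, BDM, BGJ, BGM, DEL, DFJ, DFM, DJL, EFG, EGL, FGJ, GLM

Hence C_0 ≅ Z^9, C_1 ≅ Z^27, C_2 ≅ Z^18.

∂_1: C_1 → C_0 sends each edge [p,q] (with p < q) to q − p. For instance
  ∂DE = E − D.
This gives a 9×27 integer matrix of rank 8; reducing to Smith normal form yields diagonal entries (1,1,1,1,1,1,1,1).

Boundary ∂_2: C_2 → C_1 acts by ∂[p,q,r] = [q,r] − [p,r] + [p,q]. For instance
  ∂BDE = DE − BE + BD,
  ∂EGL = GL − EL + EG.
The resulting 27×18 matrix has rank 17, and its Smith normal form has invariant factors (1,1,1,1,1,1,1,1,1,1,1,1,1,1,1,1,1).

Now H_k = ker ∂_k / im ∂_{k+1}, so:

  H_0: rank C_0 − rank ∂_1 = 9 − 8 = 1, and the invariant factors of ∂_1 are all 1, so H_0 ≅ Z.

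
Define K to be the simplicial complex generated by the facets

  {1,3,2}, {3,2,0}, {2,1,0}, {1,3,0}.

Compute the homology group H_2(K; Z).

Take the total order 0 < 1 < 2 < 3 on the vertex set. Then K (dimension 2) consists of the simplices:

  0-simplices (4): [0], [1], [2], [3]
  1-simplices (6): [0,1], [0,2], [0,3], [1,2], [1,3], [2,3]
  2-simplices (4): [0,1,2], [0,1,3], [0,2,3], [1,2,3]

Hence C_0 ≅ Z^4, C_1 ≅ Z^6, C_2 ≅ Z^4.

∂_1: C_1 → C_0 sends each edge [p,q] (with p < q) to q − p. For instance
  ∂[0,3] = [3] − [0].
This gives a 4×6 integer matrix of rank 3; reducing to Smith normal form yields diagonal entries (1,1,1).

The boundary map ∂_2: C_2 → C_1 sends each 2-simplex [p,q,r] to [q,r] − [p,r] + [p,q]. For instance
  ∂[0,1,2] = [1,2] − [0,2] + [0,1],
  ∂[0,2,3] = [2,3] − [0,3] + [0,2].
The 6×4 boundary matrix has rank 3 and Smith normal form diag(1,1,1).

Reading off H_k = ker ∂_k / im ∂_{k+1}:

  H_2: rank ker ∂_2 − rank ∂_3 = (4 − 3) − 0 = 1, and there is no ∂_3, so H_2 = Z.

H_2 = Z.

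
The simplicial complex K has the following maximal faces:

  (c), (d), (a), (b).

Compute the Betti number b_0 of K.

K has 4 vertices.
rank ∂_0 = 0, rank ∂_1 = 0 ⇒ b_0 = 4 − 0 − 0 = 4. So H_0 = Z^4.

b_0 = 4.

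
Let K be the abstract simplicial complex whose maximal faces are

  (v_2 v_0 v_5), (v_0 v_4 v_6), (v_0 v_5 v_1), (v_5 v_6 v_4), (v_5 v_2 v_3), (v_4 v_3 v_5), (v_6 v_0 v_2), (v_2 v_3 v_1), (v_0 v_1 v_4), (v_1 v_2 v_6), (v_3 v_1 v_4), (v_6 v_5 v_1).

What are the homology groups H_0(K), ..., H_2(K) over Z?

H_0 = Z,  H_1 = Z/2Z,  H_2 = 0.

We work with the vertex ordering v_0 < v_1 < v_2 < v_3 < v_4 < v_5 < v_6. The simplices of K, each written with vertices in increasing order, are:

  0-simplices (7): [v_0], [v_1], [v_2], [v_3], [v_4], [v_5], [v_6]
  1-simplices (18): (18 of them)
  2-simplices (12): (12 of them)

giving chain groups C_0 ≅ Z^7, C_1 ≅ Z^18, C_2 ≅ Z^12.

The boundary map ∂_1: C_1 → C_0 sends each edge [p,q] (with p < q) to q − p.
This gives a 7×18 integer matrix of rank 6; reducing to Smith normal form yields diagonal entries (1,1,1,1,1,1).

The boundary map ∂_2: C_2 → C_1 sends each 2-simplex [p,q,r] to [q,r] − [p,r] + [p,q]. For instance
  ∂[v_0,v_2,v_5] = [v_2,v_5] − [v_0,v_5] + [v_0,v_2],
  ∂[v_0,v_4,v_6] = [v_4,v_6] − [v_0,v_6] + [v_0,v_4].
This gives a 18×12 integer matrix of rank 12; reducing to Smith normal form yields diagonal entries (1,1,1,1,1,1,1,1,1,1,1,2).

Reading off H_k = ker ∂_k / im ∂_{k+1}:

  H_0: rank C_0 − rank ∂_1 = 7 − 6 = 1, and the invariant factors of ∂_1 are all 1, so H_0 = Z.
  H_1: rank ker ∂_1 − rank ∂_2 = (18 − 6) − 12 = 0, and ∂_2 has invariant factor 2 > 1, so H_1 = Z/2Z.
  H_2: rank ker ∂_2 − rank ∂_3 = (12 − 12) − 0 = 0, and there is no ∂_3, so H_2 = 0.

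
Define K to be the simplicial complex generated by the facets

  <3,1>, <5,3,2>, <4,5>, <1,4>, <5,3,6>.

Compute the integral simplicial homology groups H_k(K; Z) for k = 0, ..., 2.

H_0 ≅ Z,  H_1 ≅ Z,  H_2 = 0.

We work with the vertex ordering 1 < 2 < 3 < 4 < 5 < 6. The simplices of K, each written with vertices in increasing order, are:

  0-simplices (6): [1], [2], [3], [4], [5], [6]
  1-simplices (8): [1,3], [1,4], [2,3], [2,5], [3,5], [3,6], [4,5], [5,6]
  2-simplices (2): [2,3,5], [3,5,6]

Hence C_0 ≅ Z^6, C_1 ≅ Z^8, C_2 ≅ Z^2.

∂_1: C_1 → C_0 maps an edge to its endpoints' difference, ∂[p,q] = q − p. For instance
  ∂[1,3] = [3] − [1].
The 6×8 boundary matrix has rank 5 and Smith normal form diag(1,1,1,1,1).

The boundary map ∂_2: C_2 → C_1 acts by ∂[p,q,r] = [q,r] − [p,r] + [p,q]. For instance
  ∂[2,3,5] = [3,5] − [2,5] + [2,3],
  ∂[3,5,6] = [5,6] − [3,6] + [3,5].
The 8×2 boundary matrix has rank 2 and Smith normal form diag(1,1).

Computing H_k = (kernel of ∂_k) / (image of ∂_{k+1}):

  H_0: rank C_0 − rank ∂_1 = 6 − 5 = 1, and the invariant factors of ∂_1 are all 1, so H_0 = Z.
  H_1: rank ker ∂_1 − rank ∂_2 = (8 − 5) − 2 = 1, and the invariant factors of ∂_2 are all 1, so H_1 = Z.
  H_2: rank ker ∂_2 − rank ∂_3 = (2 − 2) − 0 = 0, and there is no ∂_3, so H_2 = 0.

As a check, the Euler characteristic is 6 − 8 + 2 = 0, which agrees with 1 − 1 + 0 = 0.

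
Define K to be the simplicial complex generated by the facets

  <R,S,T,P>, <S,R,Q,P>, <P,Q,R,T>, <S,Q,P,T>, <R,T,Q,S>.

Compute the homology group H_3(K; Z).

Take the total order P < Q < R < S < T on the vertex set. Then K (dimension 3) consists of the simplices:

  0-simplices (5): P, Q, R, S, T
  1-simplices (10): PQ, PR, PS, PT, QR, QS, QT, RS, RT, ST
  2-simplices (10): PQR, PQS, PQT, PRS, PRT, PST, QRS, QRT, QST, RST
  3-simplices (5): PQRS, PQRT, PQST, PRST, QRST

Hence C_0 ≅ Z^5, C_1 ≅ Z^10, C_2 ≅ Z^10, C_3 ≅ Z^5.

∂_1: C_1 → C_0 maps an edge to its endpoints' difference, ∂[p,q] = q − p.
As a 5×10 matrix over Z this has rank 4, with invariant factors (1,1,1,1).

∂_2: C_2 → C_1 maps a triangle to the signed sum of its edges. For instance
  ∂PQT = QT − PT + PQ,
  ∂QST = ST − QT + QS.
The resulting 10×10 matrix has rank 6, and its Smith normal form has invariant factors (1,1,1,1,1,1).

The boundary map ∂_3: C_3 → C_2 sends each 3-simplex σ to the alternating sum Σ_i (−1)^i (σ with its i-th vertex removed). For instance
  ∂PQRS = QRS − PRS + PQS − PQR,
  ∂PRST = RST − PST + PRT − PRS.
The resulting 10×5 matrix has rank 4, and its Smith normal form has invariant factors (1,1,1,1).

From H_k ≅ ker(∂_k) / im(∂_{k+1}) we obtain:

  H_3: rank ker ∂_3 − rank ∂_4 = (5 − 4) − 0 = 1, and there is no ∂_4, so H_3 ≅ Z.

H_3 = Z.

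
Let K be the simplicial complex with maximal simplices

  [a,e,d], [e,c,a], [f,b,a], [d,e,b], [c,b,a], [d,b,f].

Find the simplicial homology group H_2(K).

Fix the vertex order a < b < c < d < e < f and write every simplex with vertices in increasing order. Then dim K = 2 and the simplices of K are:

  0-simplices (6): a, b, c, d, e, f
  1-simplices (12): ab, ac, ad, ae, af, bc, bd, be, bf, ce, de, df
  2-simplices (6): abc, abf, ace, ade, bde, bdf

giving chain groups C_0 ≅ Z^6, C_1 ≅ Z^12, C_2 ≅ Z^6.

Boundary ∂_1: C_1 → C_0 sends each edge [p,q] (with p < q) to q − p. For instance
  ∂ce = e − c.
This gives a 6×12 integer matrix of rank 5; reducing to Smith normal form yields diagonal entries (1,1,1,1,1).

∂_2: C_2 → C_1 maps a triangle to the signed sum of its edges. For instance
  ∂abf = bf − af + ab,
  ∂ade = de − ae + ad.
The 12×6 boundary matrix has rank 6 and Smith normal form diag(1,1,1,1,1,1).

From H_k ≅ ker(∂_k) / im(∂_{k+1}) we obtain:

  H_2: rank ker ∂_2 − rank ∂_3 = (6 − 6) − 0 = 0, and there is no ∂_3, so H_2 = 0.

H_2 = 0.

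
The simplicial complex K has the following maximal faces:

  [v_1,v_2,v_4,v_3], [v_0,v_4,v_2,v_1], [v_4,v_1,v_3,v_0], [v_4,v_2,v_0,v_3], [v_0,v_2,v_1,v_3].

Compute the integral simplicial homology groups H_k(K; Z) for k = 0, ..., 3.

H_0 = Z,  H_1 = 0,  H_2 = 0,  H_3 = Z.

We work with the vertex ordering v_0 < v_1 < v_2 < v_3 < v_4. The simplices of K, each written with vertices in increasing order, are:

  0-simplices (5): [v_0], [v_1], [v_2], [v_3], [v_4]
  1-simplices (10): [v_0,v_1], [v_0,v_2], [v_0,v_3], [v_0,v_4], [v_1,v_2], [v_1,v_3], [v_1,v_4], [v_2,v_3], [v_2,v_4], [v_3,v_4]
  2-simplices (10): [v_0,v_1,v_2], [v_0,v_1,v_3], [v_0,v_1,v_4], [v_0,v_2,v_3], [v_0,v_2,v_4], [v_0,v_3,v_4], [v_1,v_2,v_3], [v_1,v_2,v_4], [v_1,v_3,v_4], [v_2,v_3,v_4]
  3-simplices (5): [v_0,v_1,v_2,v_3], [v_0,v_1,v_2,v_4], [v_0,v_1,v_3,v_4], [v_0,v_2,v_3,v_4], [v_1,v_2,v_3,v_4]

so the chain groups are C_0 ≅ Z^5, C_1 ≅ Z^10, C_2 ≅ Z^10, C_3 ≅ Z^5.

∂_1: C_1 → C_0 maps an edge to its endpoints' difference, ∂[p,q] = q − p. For instance
  ∂[v_1,v_3] = [v_3] − [v_1].
This gives a 5×10 integer matrix of rank 4; reducing to Smith normal form yields diagonal entries (1,1,1,1).

The boundary map ∂_2: C_2 → C_1 maps a triangle to the signed sum of its edges. For instance
  ∂[v_0,v_1,v_2] = [v_1,v_2] − [v_0,v_2] + [v_0,v_1],
  ∂[v_0,v_3,v_4] = [v_3,v_4] − [v_0,v_4] + [v_0,v_3].
The resulting 10×10 matrix has rank 6, and its Smith normal form has invariant factors (1,1,1,1,1,1).

The boundary map ∂_3: C_3 → C_2 sends each 3-simplex σ to the alternating sum Σ_i (−1)^i (σ with its i-th vertex removed). For instance
  ∂[v_0,v_1,v_2,v_4] = [v_1,v_2,v_4] − [v_0,v_2,v_4] + [v_0,v_1,v_4] − [v_0,v_1,v_2],
  ∂[v_0,v_1,v_2,v_3] = [v_1,v_2,v_3] − [v_0,v_2,v_3] + [v_0,v_1,v_3] − [v_0,v_1,v_2].
The 10×5 boundary matrix has rank 4 and Smith normal form diag(1,1,1,1).

From H_k ≅ ker(∂_k) / im(∂_{k+1}) we obtain:

  H_0: rank C_0 − rank ∂_1 = 5 − 4 = 1, and the invariant factors of ∂_1 are all 1, so H_0 = Z.
  H_1: rank ker ∂_1 − rank ∂_2 = (10 − 4) − 6 = 0, and the invariant factors of ∂_2 are all 1, so H_1 = 0.
  H_2: rank ker ∂_2 − rank ∂_3 = (10 − 6) − 4 = 0, and the invariant factors of ∂_3 are all 1, so H_2 = 0.
  H_3: rank ker ∂_3 − rank ∂_4 = (5 − 4) − 0 = 1, and there is no ∂_4, so H_3 = Z.

As a check, the Euler characteristic is 5 − 10 + 10 − 5 = 0, which agrees with 1 − 0 + 0 − 1 = 0.
(K is a triangulation of the 3-sphere S^3.)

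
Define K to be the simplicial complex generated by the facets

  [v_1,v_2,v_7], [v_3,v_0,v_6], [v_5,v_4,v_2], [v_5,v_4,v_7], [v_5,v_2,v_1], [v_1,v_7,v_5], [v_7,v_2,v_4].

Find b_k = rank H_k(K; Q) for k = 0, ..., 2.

Fix the vertex order v_0 < v_1 < v_2 < v_3 < v_4 < v_5 < v_6 < v_7 and write every simplex with vertices in increasing order. Then dim K = 2 and the simplices of K are:

  0-simplices (8): [v_0], [v_1], [v_2], [v_3], [v_4], [v_5], [v_6], [v_7]
  1-simplices (12): [v_0,v_3], [v_0,v_6], [v_1,v_2], [v_1,v_5], [v_1,v_7], [v_2,v_4], [v_2,v_5], [v_2,v_7], [v_3,v_6], [v_4,v_5], [v_4,v_7], [v_5,v_7]
  2-simplices (7): [v_0,v_3,v_6], [v_1,v_2,v_5], [v_1,v_2,v_7], [v_1,v_5,v_7], [v_2,v_4,v_5], [v_2,v_4,v_7], [v_4,v_5,v_7]

giving chain groups C_0 ≅ Z^8, C_1 ≅ Z^12, C_2 ≅ Z^7.

∂_1: C_1 → C_0 is given by ∂[p,q] = [q] − [p].
As a 8×12 matrix over Z this has rank 6, with invariant factors (1,1,1,1,1,1).

Boundary ∂_2: C_2 → C_1 sends each 2-simplex [p,q,r] to [q,r] − [p,r] + [p,q]. For instance
  ∂[v_2,v_4,v_5] = [v_4,v_5] − [v_2,v_5] + [v_2,v_4],
  ∂[v_1,v_2,v_5] = [v_2,v_5] − [v_1,v_5] + [v_1,v_2].
The 12×7 boundary matrix has rank 6 and Smith normal form diag(1,1,1,1,1,1).

Now H_k = ker ∂_k / im ∂_{k+1}, so:

  H_0: rank C_0 − rank ∂_1 = 8 − 6 = 2, and the invariant factors of ∂_1 are all 1, so H_0 ≅ Z^2.
  H_1: rank ker ∂_1 − rank ∂_2 = (12 − 6) − 6 = 0, and the invariant factors of ∂_2 are all 1, so H_1 ≅ 0.
  H_2: rank ker ∂_2 − rank ∂_3 = (7 − 6) − 0 = 1, and there is no ∂_3, so H_2 ≅ Z.

As a check, the Euler characteristic is 8 − 12 + 7 = 3, which agrees with 2 − 0 + 1 = 3.

Hence the Betti numbers are b_0 = 2, b_1 = 0, b_2 = 1.

b_0 = 2, b_1 = 0, b_2 = 1.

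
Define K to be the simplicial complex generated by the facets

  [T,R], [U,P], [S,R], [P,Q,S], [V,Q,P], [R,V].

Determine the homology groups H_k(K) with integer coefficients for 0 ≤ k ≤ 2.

Take the total order P < Q < R < S < T < U < V on the vertex set. Then K (dimension 2) consists of the simplices:

  0-simplices (7): P, Q, R, S, T, U, V
  1-simplices (9): PQ, PS, PU, PV, QS, QV, RS, RT, RV
  2-simplices (2): PQS, PQV

giving chain groups C_0 ≅ Z^7, C_1 ≅ Z^9, C_2 ≅ Z^2.

The boundary map ∂_1: C_1 → C_0 is given by ∂[p,q] = [q] − [p]. For instance
  ∂RS = S − R.
This gives a 7×9 integer matrix of rank 6; reducing to Smith normal form yields diagonal entries (1,1,1,1,1,1).

∂_2: C_2 → C_1 acts by ∂[p,q,r] = [q,r] − [p,r] + [p,q]. For instance
  ∂PQS = QS − PS + PQ,
  ∂PQV = QV − PV + PQ.
The resulting 9×2 matrix has rank 2, and its Smith normal form has invariant factors (1,1).

Reading off H_k = ker ∂_k / im ∂_{k+1}:

  H_0: rank C_0 − rank ∂_1 = 7 − 6 = 1, and the invariant factors of ∂_1 are all 1, so H_0 = Z.
  H_1: rank ker ∂_1 − rank ∂_2 = (9 − 6) − 2 = 1, and the invariant factors of ∂_2 are all 1, so H_1 = Z.
  H_2: rank ker ∂_2 − rank ∂_3 = (2 − 2) − 0 = 0, and there is no ∂_3, so H_2 = 0.

H_0 ≅ Z,  H_1 ≅ Z,  H_2 = 0.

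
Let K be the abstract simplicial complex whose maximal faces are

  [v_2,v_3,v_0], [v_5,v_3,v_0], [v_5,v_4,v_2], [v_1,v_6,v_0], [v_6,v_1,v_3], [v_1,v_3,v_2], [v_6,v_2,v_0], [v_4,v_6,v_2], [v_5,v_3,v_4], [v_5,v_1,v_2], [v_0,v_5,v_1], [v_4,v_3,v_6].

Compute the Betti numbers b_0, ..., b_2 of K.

Order the vertices as v_0 < v_1 < v_2 < v_3 < v_4 < v_5 < v_6. Listing each simplex with vertices in this order, K has dimension 2 with simplices:

  0-simplices (7): [v_0], [v_1], [v_2], [v_3], [v_4], [v_5], [v_6]
  1-simplices (18): (18 of them)
  2-simplices (12): (12 of them)

giving chain groups C_0 ≅ Z^7, C_1 ≅ Z^18, C_2 ≅ Z^12.

The boundary map ∂_1: C_1 → C_0 sends each edge [p,q] (with p < q) to q − p. For instance
  ∂[v_0,v_2] = [v_2] − [v_0].
As a 7×18 matrix over Z this has rank 6, with invariant factors (1,1,1,1,1,1).

The boundary map ∂_2: C_2 → C_1 maps a triangle to the signed sum of its edges. For instance
  ∂[v_2,v_4,v_6] = [v_4,v_6] − [v_2,v_6] + [v_2,v_4],
  ∂[v_1,v_3,v_6] = [v_3,v_6] − [v_1,v_6] + [v_1,v_3].
The resulting 18×12 matrix has rank 12, and its Smith normal form has invariant factors (1,1,1,1,1,1,1,1,1,1,1,2).

Computing H_k = (kernel of ∂_k) / (image of ∂_{k+1}):

  H_0: rank C_0 − rank ∂_1 = 7 − 6 = 1, and the invariant factors of ∂_1 are all 1, so H_0 ≅ Z.
  H_1: rank ker ∂_1 − rank ∂_2 = (18 − 6) − 12 = 0, and ∂_2 has invariant factor 2 > 1, so H_1 ≅ Z/2Z.
  H_2: rank ker ∂_2 − rank ∂_3 = (12 − 12) − 0 = 0, and there is no ∂_3, so H_2 ≅ 0.

As a check, the Euler characteristic is 7 − 18 + 12 = 1, which agrees with 1 − 0 + 0 = 1.

Hence the Betti numbers are b_0 = 1, b_1 = 0, b_2 = 0.

b_0 = 1, b_1 = 0, b_2 = 0.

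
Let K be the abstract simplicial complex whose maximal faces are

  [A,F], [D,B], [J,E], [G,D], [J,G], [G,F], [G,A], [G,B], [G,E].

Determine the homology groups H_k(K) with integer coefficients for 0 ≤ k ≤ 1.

We work with the vertex ordering A < B < D < E < F < G < J. The simplices of K, each written with vertices in increasing order, are:

  0-simplices (7): A, B, D, E, F, G, J
  1-simplices (9): AF, AG, BD, BG, DG, EG, EJ, FG, GJ

so the chain groups are C_0 ≅ Z^7, C_1 ≅ Z^9.

The boundary map ∂_1: C_1 → C_0 is given by ∂[p,q] = [q] − [p]. For instance
  ∂EJ = J − E.
This gives a 7×9 integer matrix of rank 6; reducing to Smith normal form yields diagonal entries (1,1,1,1,1,1).

From H_k ≅ ker(∂_k) / im(∂_{k+1}) we obtain:

  H_0: rank C_0 − rank ∂_1 = 7 − 6 = 1, and the invariant factors of ∂_1 are all 1, so H_0 ≅ Z.
  H_1: rank ker ∂_1 − rank ∂_2 = (9 − 6) − 0 = 3, and there is no ∂_2, so H_1 ≅ Z^3.

H_0 = Z,  H_1 = Z^3.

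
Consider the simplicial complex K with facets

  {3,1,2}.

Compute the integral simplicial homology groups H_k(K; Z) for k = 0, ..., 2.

H_0 ≅ Z,  H_1 = 0,  H_2 = 0.

We work with the vertex ordering 1 < 2 < 3. The simplices of K, each written with vertices in increasing order, are:

  0-simplices (3): [1], [2], [3]
  1-simplices (3): [1,2], [1,3], [2,3]
  2-simplices (1): [1,2,3]

so the chain groups are C_0 ≅ Z^3, C_1 ≅ Z^3, C_2 ≅ Z^1.

The boundary map ∂_1: C_1 → C_0 is given by ∂[p,q] = [q] − [p].
As a 3×3 matrix over Z this has rank 2, with invariant factors (1,1).

The boundary map ∂_2: C_2 → C_1 acts by ∂[p,q,r] = [q,r] − [p,r] + [p,q]. For instance
  ∂[1,2,3] = [2,3] − [1,3] + [1,2].
The resulting 3×1 matrix has rank 1, and its Smith normal form has invariant factors (1).

From H_k ≅ ker(∂_k) / im(∂_{k+1}) we obtain:

  H_0: rank C_0 − rank ∂_1 = 3 − 2 = 1, and the invariant factors of ∂_1 are all 1, so H_0 ≅ Z.
  H_1: rank ker ∂_1 − rank ∂_2 = (3 − 2) − 1 = 0, and the invariant factors of ∂_2 are all 1, so H_1 ≅ 0.
  H_2: rank ker ∂_2 − rank ∂_3 = (1 − 1) − 0 = 0, and there is no ∂_3, so H_2 ≅ 0.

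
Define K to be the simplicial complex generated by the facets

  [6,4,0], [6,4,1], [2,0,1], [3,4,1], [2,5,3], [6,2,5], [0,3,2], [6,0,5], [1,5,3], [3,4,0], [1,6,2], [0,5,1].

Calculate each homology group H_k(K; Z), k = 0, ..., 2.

H_0 = Z,  H_1 = Z/2,  H_2 = 0.

Take the total order 0 < 1 < 2 < 3 < 4 < 5 < 6 on the vertex set. Then K (dimension 2) consists of the simplices:

  0-simplices (7): [0], [1], [2], [3], [4], [5], [6]
  1-simplices (18): [0,1], [0,2], [0,3], [0,4], [0,5], [0,6], [1,2], [1,3], [1,4], [1,5], [1,6], [2,3], [2,5], [2,6], [3,4], [3,5], [4,6], [5,6]
  2-simplices (12): [0,1,2], [0,1,5], [0,2,3], [0,3,4], [0,4,6], [0,5,6], [1,2,6], [1,3,4], [1,3,5], [1,4,6], [2,3,5], [2,5,6]

giving chain groups C_0 ≅ Z^7, C_1 ≅ Z^18, C_2 ≅ Z^12.

The boundary map ∂_1: C_1 → C_0 is given by ∂[p,q] = [q] − [p]. For instance
  ∂[0,5] = [5] − [0].
The 7×18 boundary matrix has rank 6 and Smith normal form diag(1,1,1,1,1,1).

The boundary map ∂_2: C_2 → C_1 sends each 2-simplex [p,q,r] to [q,r] − [p,r] + [p,q]. For instance
  ∂[0,2,3] = [2,3] − [0,3] + [0,2],
  ∂[0,1,5] = [1,5] − [0,5] + [0,1].
As a 18×12 matrix over Z this has rank 12, with invariant factors (1,1,1,1,1,1,1,1,1,1,1,2).

Reading off H_k = ker ∂_k / im ∂_{k+1}:

  H_0: rank C_0 − rank ∂_1 = 7 − 6 = 1, and the invariant factors of ∂_1 are all 1, so H_0 ≅ Z.
  H_1: rank ker ∂_1 − rank ∂_2 = (18 − 6) − 12 = 0, and ∂_2 has invariant factor 2 > 1, so H_1 ≅ Z/2.
  H_2: rank ker ∂_2 − rank ∂_3 = (12 − 12) − 0 = 0, and there is no ∂_3, so H_2 ≅ 0.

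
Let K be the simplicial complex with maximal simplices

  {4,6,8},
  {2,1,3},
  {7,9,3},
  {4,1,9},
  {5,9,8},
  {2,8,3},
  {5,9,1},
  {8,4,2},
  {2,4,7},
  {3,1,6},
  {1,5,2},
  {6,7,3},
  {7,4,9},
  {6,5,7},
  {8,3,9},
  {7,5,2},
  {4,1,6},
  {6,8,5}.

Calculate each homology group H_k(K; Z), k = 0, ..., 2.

Fix the vertex order 1 < 2 < 3 < 4 < 5 < 6 < 7 < 8 < 9 and write every simplex with vertices in increasing order. Then dim K = 2 and the simplices of K are:

  0-simplices (9): [1], [2], [3], [4], [5], [6], [7], [8], [9]
  1-simplices (27): (27 of them)
  2-simplices (18): [1,2,3], [1,2,5], [1,3,6], [1,4,6], [1,4,9], [1,5,9], [2,3,8], [2,4,7], [2,4,8], [2,5,7], [3,6,7], [3,7,9], [3,8,9], [4,6,8], [4,7,9], [5,6,7], [5,6,8], [5,8,9]

giving chain groups C_0 ≅ Z^9, C_1 ≅ Z^27, C_2 ≅ Z^18.

The boundary map ∂_1: C_1 → C_0 is given by ∂[p,q] = [q] − [p].
As a 9×27 matrix over Z this has rank 8, with invariant factors (1,1,1,1,1,1,1,1).

∂_2: C_2 → C_1 sends each 2-simplex [p,q,r] to [q,r] − [p,r] + [p,q]. For instance
  ∂[4,6,8] = [6,8] − [4,8] + [4,6],
  ∂[1,3,6] = [3,6] − [1,6] + [1,3].
This gives a 27×18 integer matrix of rank 17; reducing to Smith normal form yields diagonal entries (1,1,1,1,1,1,1,1,1,1,1,1,1,1,1,1,1).

Computing H_k = (kernel of ∂_k) / (image of ∂_{k+1}):

  H_0: rank C_0 − rank ∂_1 = 9 − 8 = 1, and the invariant factors of ∂_1 are all 1, so H_0 = Z.
  H_1: rank ker ∂_1 − rank ∂_2 = (27 − 8) − 17 = 2, and the invariant factors of ∂_2 are all 1, so H_1 = Z^2.
  H_2: rank ker ∂_2 − rank ∂_3 = (18 − 17) − 0 = 1, and there is no ∂_3, so H_2 = Z.

H_0 ≅ Z,  H_1 ≅ Z^2,  H_2 ≅ Z.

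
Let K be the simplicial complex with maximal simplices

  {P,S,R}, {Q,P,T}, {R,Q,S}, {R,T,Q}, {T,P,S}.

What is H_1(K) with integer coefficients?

Order the vertices as P < Q < R < S < T. Listing each simplex with vertices in this order, K has dimension 2 with simplices:

  0-simplices (5): P, Q, R, S, T
  1-simplices (10): PQ, PR, PS, PT, QR, QS, QT, RS, RT, ST
  2-simplices (5): PQT, PRS, PST, QRS, QRT

Hence C_0 ≅ Z^5, C_1 ≅ Z^10, C_2 ≅ Z^5.

Boundary ∂_1: C_1 → C_0 is given by ∂[p,q] = [q] − [p].
This gives a 5×10 integer matrix of rank 4; reducing to Smith normal form yields diagonal entries (1,1,1,1).

Boundary ∂_2: C_2 → C_1 sends each 2-simplex [p,q,r] to [q,r] − [p,r] + [p,q]. For instance
  ∂PRS = RS − PS + PR,
  ∂PST = ST − PT + PS.
As a 10×5 matrix over Z this has rank 5, with invariant factors (1,1,1,1,1).

Reading off H_k = ker ∂_k / im ∂_{k+1}:

  H_1: rank ker ∂_1 − rank ∂_2 = (10 − 4) − 5 = 1, and the invariant factors of ∂_2 are all 1, so H_1 ≅ Z.

H_1 = Z.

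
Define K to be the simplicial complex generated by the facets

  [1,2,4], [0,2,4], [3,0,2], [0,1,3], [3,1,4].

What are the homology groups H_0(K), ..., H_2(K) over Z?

H_0 = Z,  H_1 = Z,  H_2 = 0.

K has 5 vertices, 10 edges, 5 triangles.
rank ∂_0 = 0, rank ∂_1 = 4 ⇒ b_0 = 5 − 0 − 4 = 1; all invariant factors of ∂_1 are 1 so no torsion. So H_0 ≅ Z.
rank ∂_1 = 4, rank ∂_2 = 5 ⇒ b_1 = 10 − 4 − 5 = 1; all invariant factors of ∂_2 are 1 so no torsion. So H_1 ≅ Z.
rank ∂_2 = 5, rank ∂_3 = 0 ⇒ b_2 = 5 − 5 − 0 = 0. So H_2 ≅ 0.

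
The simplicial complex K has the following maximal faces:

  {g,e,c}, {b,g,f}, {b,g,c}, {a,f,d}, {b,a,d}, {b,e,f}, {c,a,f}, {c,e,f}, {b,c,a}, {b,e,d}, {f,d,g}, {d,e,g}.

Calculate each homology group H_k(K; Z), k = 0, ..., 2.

Order the vertices as a < b < c < d < e < f < g. Listing each simplex with vertices in this order, K has dimension 2 with simplices:

  0-simplices (7): a, b, c, d, e, f, g
  1-simplices (18): ab, ac, ad, af, bc, bd, be, bf, bg, ce, cf, cg, de, df, dg, ef, eg, fg
  2-simplices (12): abc, abd, acf, adf, bcg, bde, bef, bfg, cef, ceg, deg, dfg

giving chain groups C_0 ≅ Z^7, C_1 ≅ Z^18, C_2 ≅ Z^12.

The boundary map ∂_1: C_1 → C_0 sends each edge [p,q] (with p < q) to q − p. For instance
  ∂cg = g − c.
As a 7×18 matrix over Z this has rank 6, with invariant factors (1,1,1,1,1,1).

∂_2: C_2 → C_1 maps a triangle to the signed sum of its edges. For instance
  ∂bef = ef − bf + be,
  ∂abc = bc − ac + ab.
This gives a 18×12 integer matrix of rank 12; reducing to Smith normal form yields diagonal entries (1,1,1,1,1,1,1,1,1,1,1,2).

Computing H_k = (kernel of ∂_k) / (image of ∂_{k+1}):

  H_0: rank C_0 − rank ∂_1 = 7 − 6 = 1, and the invariant factors of ∂_1 are all 1, so H_0 ≅ Z.
  H_1: rank ker ∂_1 − rank ∂_2 = (18 − 6) − 12 = 0, and ∂_2 has invariant factor 2 > 1, so H_1 ≅ Z_2.
  H_2: rank ker ∂_2 − rank ∂_3 = (12 − 12) − 0 = 0, and there is no ∂_3, so H_2 ≅ 0.

(K is a triangulation of the real projective plane RP^2.)

H_0 ≅ Z,  H_1 ≅ Z_2,  H_2 = 0.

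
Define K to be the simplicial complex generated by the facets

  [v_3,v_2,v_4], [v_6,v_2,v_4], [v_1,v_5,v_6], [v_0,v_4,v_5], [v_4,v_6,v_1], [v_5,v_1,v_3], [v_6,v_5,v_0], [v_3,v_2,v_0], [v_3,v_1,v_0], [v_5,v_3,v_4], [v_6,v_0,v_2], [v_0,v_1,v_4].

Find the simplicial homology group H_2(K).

Fix the vertex order v_0 < v_1 < v_2 < v_3 < v_4 < v_5 < v_6 and write every simplex with vertices in increasing order. Then dim K = 2 and the simplices of K are:

  0-simplices (7): [v_0], [v_1], [v_2], [v_3], [v_4], [v_5], [v_6]
  1-simplices (18): (18 of them)
  2-simplices (12): (12 of them)

so the chain groups are C_0 ≅ Z^7, C_1 ≅ Z^18, C_2 ≅ Z^12.

Boundary ∂_1: C_1 → C_0 is given by ∂[p,q] = [q] − [p]. For instance
  ∂[v_0,v_3] = [v_3] − [v_0].
The resulting 7×18 matrix has rank 6, and its Smith normal form has invariant factors (1,1,1,1,1,1).

Boundary ∂_2: C_2 → C_1 acts by ∂[p,q,r] = [q,r] − [p,r] + [p,q]. For instance
  ∂[v_0,v_2,v_3] = [v_2,v_3] − [v_0,v_3] + [v_0,v_2],
  ∂[v_2,v_4,v_6] = [v_4,v_6] − [v_2,v_6] + [v_2,v_4].
The 18×12 boundary matrix has rank 12 and Smith normal form diag(1,1,1,1,1,1,1,1,1,1,1,2).

From H_k ≅ ker(∂_k) / im(∂_{k+1}) we obtain:

  H_2: rank ker ∂_2 − rank ∂_3 = (12 − 12) − 0 = 0, and there is no ∂_3, so H_2 ≅ 0.

(K is a triangulation of the real projective plane RP^2.)

H_2 ≅ 0.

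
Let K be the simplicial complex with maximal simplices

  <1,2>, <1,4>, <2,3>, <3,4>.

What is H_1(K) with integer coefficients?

Fix the vertex order 1 < 2 < 3 < 4 and write every simplex with vertices in increasing order. Then dim K = 1 and the simplices of K are:

  0-simplices (4): [1], [2], [3], [4]
  1-simplices (4): [1,2], [1,4], [2,3], [3,4]

giving chain groups C_0 ≅ Z^4, C_1 ≅ Z^4.

Boundary ∂_1: C_1 → C_0 sends each edge [p,q] (with p < q) to q − p.
The resulting 4×4 matrix has rank 3, and its Smith normal form has invariant factors (1,1,1).

Now H_k = ker ∂_k / im ∂_{k+1}, so:

  H_1: rank ker ∂_1 − rank ∂_2 = (4 − 3) − 0 = 1, and there is no ∂_2, so H_1 ≅ Z.

H_1 = Z.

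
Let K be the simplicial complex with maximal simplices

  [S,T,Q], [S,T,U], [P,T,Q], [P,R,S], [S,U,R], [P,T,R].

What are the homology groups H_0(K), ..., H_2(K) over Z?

Take the total order P < Q < R < S < T < U on the vertex set. Then K (dimension 2) consists of the simplices:

  0-simplices (6): P, Q, R, S, T, U
  1-simplices (12): PQ, PR, PS, PT, QS, QT, RS, RT, RU, ST, SU, TU
  2-simplices (6): PQT, PRS, PRT, QST, RSU, STU

Hence C_0 ≅ Z^6, C_1 ≅ Z^12, C_2 ≅ Z^6.

∂_1: C_1 → C_0 maps an edge to its endpoints' difference, ∂[p,q] = q − p. For instance
  ∂PS = S − P.
As a 6×12 matrix over Z this has rank 5, with invariant factors (1,1,1,1,1).

∂_2: C_2 → C_1 maps a triangle to the signed sum of its edges. For instance
  ∂PRT = RT − PT + PR,
  ∂PQT = QT − PT + PQ.
The resulting 12×6 matrix has rank 6, and its Smith normal form has invariant factors (1,1,1,1,1,1).

Computing H_k = (kernel of ∂_k) / (image of ∂_{k+1}):

  H_0: rank C_0 − rank ∂_1 = 6 − 5 = 1, and the invariant factors of ∂_1 are all 1, so H_0 ≅ Z.
  H_1: rank ker ∂_1 − rank ∂_2 = (12 − 5) − 6 = 1, and the invariant factors of ∂_2 are all 1, so H_1 ≅ Z.
  H_2: rank ker ∂_2 − rank ∂_3 = (6 − 6) − 0 = 0, and there is no ∂_3, so H_2 ≅ 0.

H_0 = Z,  H_1 = Z,  H_2 = 0.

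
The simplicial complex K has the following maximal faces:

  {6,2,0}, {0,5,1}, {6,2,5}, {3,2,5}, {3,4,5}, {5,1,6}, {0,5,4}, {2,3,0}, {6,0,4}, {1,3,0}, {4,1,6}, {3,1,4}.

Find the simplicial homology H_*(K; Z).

H_0 ≅ Z,  H_1 ≅ Z/2Z,  H_2 = 0.

Fix the vertex order 0 < 1 < 2 < 3 < 4 < 5 < 6 and write every simplex with vertices in increasing order. Then dim K = 2 and the simplices of K are:

  0-simplices (7): [0], [1], [2], [3], [4], [5], [6]
  1-simplices (18): [0,1], [0,2], [0,3], [0,4], [0,5], [0,6], [1,3], [1,4], [1,5], [1,6], [2,3], [2,5], [2,6], [3,4], [3,5], [4,5], [4,6], [5,6]
  2-simplices (12): [0,1,3], [0,1,5], [0,2,3], [0,2,6], [0,4,5], [0,4,6], [1,3,4], [1,4,6], [1,5,6], [2,3,5], [2,5,6], [3,4,5]

so the chain groups are C_0 ≅ Z^7, C_1 ≅ Z^18, C_2 ≅ Z^12.

∂_1: C_1 → C_0 sends each edge [p,q] (with p < q) to q − p. For instance
  ∂[0,2] = [2] − [0].
The resulting 7×18 matrix has rank 6, and its Smith normal form has invariant factors (1,1,1,1,1,1).

∂_2: C_2 → C_1 maps a triangle to the signed sum of its edges. For instance
  ∂[3,4,5] = [4,5] − [3,5] + [3,4],
  ∂[0,2,3] = [2,3] − [0,3] + [0,2].
The 18×12 boundary matrix has rank 12 and Smith normal form diag(1,1,1,1,1,1,1,1,1,1,1,2).

Now H_k = ker ∂_k / im ∂_{k+1}, so:

  H_0: rank C_0 − rank ∂_1 = 7 − 6 = 1, and the invariant factors of ∂_1 are all 1, so H_0 ≅ Z.
  H_1: rank ker ∂_1 − rank ∂_2 = (18 − 6) − 12 = 0, and ∂_2 has invariant factor 2 > 1, so H_1 ≅ Z/2Z.
  H_2: rank ker ∂_2 − rank ∂_3 = (12 − 12) − 0 = 0, and there is no ∂_3, so H_2 ≅ 0.

(K is a triangulation of the real projective plane RP^2.)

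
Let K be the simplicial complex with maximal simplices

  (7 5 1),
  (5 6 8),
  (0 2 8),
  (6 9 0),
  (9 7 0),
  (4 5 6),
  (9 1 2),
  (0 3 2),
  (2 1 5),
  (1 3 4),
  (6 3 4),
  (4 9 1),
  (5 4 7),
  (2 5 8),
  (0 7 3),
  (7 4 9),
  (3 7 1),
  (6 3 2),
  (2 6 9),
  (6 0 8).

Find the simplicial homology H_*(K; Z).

Take the total order 0 < 1 < 2 < 3 < 4 < 5 < 6 < 7 < 8 < 9 on the vertex set. Then K (dimension 2) consists of the simplices:

  0-simplices (10): [0], [1], [2], [3], [4], [5], [6], [7], [8], [9]
  1-simplices (30): (30 of them)
  2-simplices (20): (20 of them)

giving chain groups C_0 ≅ Z^10, C_1 ≅ Z^30, C_2 ≅ Z^20.

The boundary map ∂_1: C_1 → C_0 sends each edge [p,q] (with p < q) to q − p.
The 10×30 boundary matrix has rank 9 and Smith normal form diag(1,1,1,1,1,1,1,1,1).

Boundary ∂_2: C_2 → C_1 acts by ∂[p,q,r] = [q,r] − [p,r] + [p,q]. For instance
  ∂[1,4,9] = [4,9] − [1,9] + [1,4],
  ∂[3,4,6] = [4,6] − [3,6] + [3,4].
As a 30×20 matrix over Z this has rank 20, with invariant factors (1,1,1,1,1,1,1,1,1,1,1,1,1,1,1,1,1,1,1,2).

Computing H_k = (kernel of ∂_k) / (image of ∂_{k+1}):

  H_0: rank C_0 − rank ∂_1 = 10 − 9 = 1, and the invariant factors of ∂_1 are all 1, so H_0 ≅ Z.
  H_1: rank ker ∂_1 − rank ∂_2 = (30 − 9) − 20 = 1, and ∂_2 has invariant factor 2 > 1, so H_1 ≅ Z ⊕ Z/2Z.
  H_2: rank ker ∂_2 − rank ∂_3 = (20 − 20) − 0 = 0, and there is no ∂_3, so H_2 ≅ 0.

H_0 = Z,  H_1 = Z ⊕ Z/2Z,  H_2 = 0.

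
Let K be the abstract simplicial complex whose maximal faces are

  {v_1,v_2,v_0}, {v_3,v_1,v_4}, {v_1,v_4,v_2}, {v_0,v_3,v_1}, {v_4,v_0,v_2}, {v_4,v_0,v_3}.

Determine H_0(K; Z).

H_0 ≅ Z.

Take the total order v_0 < v_1 < v_2 < v_3 < v_4 on the vertex set. Then K (dimension 2) consists of the simplices:

  0-simplices (5): [v_0], [v_1], [v_2], [v_3], [v_4]
  1-simplices (9): [v_0,v_1], [v_0,v_2], [v_0,v_3], [v_0,v_4], [v_1,v_2], [v_1,v_3], [v_1,v_4], [v_2,v_4], [v_3,v_4]
  2-simplices (6): [v_0,v_1,v_2], [v_0,v_1,v_3], [v_0,v_2,v_4], [v_0,v_3,v_4], [v_1,v_2,v_4], [v_1,v_3,v_4]

so the chain groups are C_0 ≅ Z^5, C_1 ≅ Z^9, C_2 ≅ Z^6.

Boundary ∂_1: C_1 → C_0 sends each edge [p,q] (with p < q) to q − p. For instance
  ∂[v_1,v_2] = [v_2] − [v_1].
As a 5×9 matrix over Z this has rank 4, with invariant factors (1,1,1,1).

Boundary ∂_2: C_2 → C_1 maps a triangle to the signed sum of its edges. For instance
  ∂[v_0,v_1,v_2] = [v_1,v_2] − [v_0,v_2] + [v_0,v_1],
  ∂[v_0,v_2,v_4] = [v_2,v_4] − [v_0,v_4] + [v_0,v_2].
The 9×6 boundary matrix has rank 5 and Smith normal form diag(1,1,1,1,1).

From H_k ≅ ker(∂_k) / im(∂_{k+1}) we obtain:

  H_0: rank C_0 − rank ∂_1 = 5 − 4 = 1, and the invariant factors of ∂_1 are all 1, so H_0 ≅ Z.

(K is a triangulation of the 2-sphere S^2.)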